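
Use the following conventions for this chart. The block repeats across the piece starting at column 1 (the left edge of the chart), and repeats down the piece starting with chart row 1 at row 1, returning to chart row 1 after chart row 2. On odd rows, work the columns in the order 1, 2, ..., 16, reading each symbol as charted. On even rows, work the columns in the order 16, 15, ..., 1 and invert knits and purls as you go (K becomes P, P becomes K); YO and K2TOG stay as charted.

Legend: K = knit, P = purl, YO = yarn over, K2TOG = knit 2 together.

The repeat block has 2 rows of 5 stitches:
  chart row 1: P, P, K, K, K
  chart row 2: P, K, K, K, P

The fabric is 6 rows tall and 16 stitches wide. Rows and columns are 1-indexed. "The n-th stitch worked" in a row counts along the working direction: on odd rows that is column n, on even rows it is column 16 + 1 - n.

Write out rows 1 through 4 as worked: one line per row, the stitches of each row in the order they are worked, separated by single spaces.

Row 1: chart row 1, RS - tile across columns 1-16 and work as-is.
Row 2: chart row 2, WS - tiled (columns 1-16): P K K K P P K K K P P K K K P P; work from column 16 back to 1 with K<->P swapped.
Row 3: chart row 1, RS - tile across columns 1-16 and work as-is.
Row 4: chart row 2, WS - tiled (columns 1-16): P K K K P P K K K P P K K K P P; work from column 16 back to 1 with K<->P swapped.

Rows as worked:
P P K K K P P K K K P P K K K P
K K P P P K K P P P K K P P P K
P P K K K P P K K K P P K K K P
K K P P P K K P P P K K P P P K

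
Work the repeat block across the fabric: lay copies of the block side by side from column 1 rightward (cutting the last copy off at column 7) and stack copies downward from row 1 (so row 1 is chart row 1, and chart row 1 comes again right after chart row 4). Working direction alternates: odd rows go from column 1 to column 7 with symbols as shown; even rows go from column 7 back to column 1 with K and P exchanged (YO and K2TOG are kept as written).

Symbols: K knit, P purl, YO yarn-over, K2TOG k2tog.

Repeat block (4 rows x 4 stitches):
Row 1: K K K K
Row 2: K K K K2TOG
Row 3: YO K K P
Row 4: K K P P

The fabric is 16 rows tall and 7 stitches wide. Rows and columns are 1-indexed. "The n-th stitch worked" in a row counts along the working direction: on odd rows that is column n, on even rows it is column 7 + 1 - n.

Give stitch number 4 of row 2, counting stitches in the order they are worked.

Row 2 uses chart row ((2-1) mod 4)+1 = 2. Row 2 is even, so WS.
Chart row 2 tiled across columns 1-7: K K K K2TOG K K K
Wrong side: read the tiled row from column 7 down to 1 and exchange K with P (leave YO, K2TOG).
Row 2 as worked: P P P K2TOG P P P
Counting 4 along the worked row gives K2TOG.

Result:
K2TOG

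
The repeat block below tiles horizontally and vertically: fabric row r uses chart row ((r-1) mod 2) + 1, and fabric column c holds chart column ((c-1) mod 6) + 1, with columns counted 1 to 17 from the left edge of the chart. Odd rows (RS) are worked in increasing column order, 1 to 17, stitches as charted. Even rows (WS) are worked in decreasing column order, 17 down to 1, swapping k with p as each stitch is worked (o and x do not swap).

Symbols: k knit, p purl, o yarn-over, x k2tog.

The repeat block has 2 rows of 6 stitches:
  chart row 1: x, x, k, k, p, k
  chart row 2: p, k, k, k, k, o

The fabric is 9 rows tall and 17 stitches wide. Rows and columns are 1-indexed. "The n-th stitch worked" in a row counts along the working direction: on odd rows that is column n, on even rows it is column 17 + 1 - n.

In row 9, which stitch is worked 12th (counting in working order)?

== STITCH ==
k

Derivation:
For row 9: chart row = ((9-1) mod 2) + 1 = 1; this is a RS (odd) row.
Chart row 1 tiled across columns 1-17: x x k k p k x x k k p k x x k k p
RS: work column 1 to column 17, symbols as charted — the tiled row is the row as worked.
Stitch 12 in working order -> k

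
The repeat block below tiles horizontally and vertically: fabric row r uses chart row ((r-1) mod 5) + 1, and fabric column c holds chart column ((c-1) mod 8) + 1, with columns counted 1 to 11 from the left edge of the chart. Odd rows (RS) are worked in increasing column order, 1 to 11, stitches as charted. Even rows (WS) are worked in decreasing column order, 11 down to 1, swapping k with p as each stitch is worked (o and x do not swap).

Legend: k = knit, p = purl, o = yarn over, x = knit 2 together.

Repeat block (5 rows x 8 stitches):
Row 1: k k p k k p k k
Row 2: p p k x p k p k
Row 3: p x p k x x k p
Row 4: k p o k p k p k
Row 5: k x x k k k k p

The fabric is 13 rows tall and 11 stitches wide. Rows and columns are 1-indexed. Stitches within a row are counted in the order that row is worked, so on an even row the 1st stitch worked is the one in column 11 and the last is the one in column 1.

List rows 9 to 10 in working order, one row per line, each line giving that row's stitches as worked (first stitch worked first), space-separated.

== ROWS AS WORKED ==
k p o k p k p k k p o
x x p k p p p p x x p

Derivation:
Row 9: chart row 4, RS - tile across columns 1-11 and work as-is.
Row 10: chart row 5, WS - tiled (columns 1-11): k x x k k k k p k x x; work from column 11 back to 1 with k<->p swapped.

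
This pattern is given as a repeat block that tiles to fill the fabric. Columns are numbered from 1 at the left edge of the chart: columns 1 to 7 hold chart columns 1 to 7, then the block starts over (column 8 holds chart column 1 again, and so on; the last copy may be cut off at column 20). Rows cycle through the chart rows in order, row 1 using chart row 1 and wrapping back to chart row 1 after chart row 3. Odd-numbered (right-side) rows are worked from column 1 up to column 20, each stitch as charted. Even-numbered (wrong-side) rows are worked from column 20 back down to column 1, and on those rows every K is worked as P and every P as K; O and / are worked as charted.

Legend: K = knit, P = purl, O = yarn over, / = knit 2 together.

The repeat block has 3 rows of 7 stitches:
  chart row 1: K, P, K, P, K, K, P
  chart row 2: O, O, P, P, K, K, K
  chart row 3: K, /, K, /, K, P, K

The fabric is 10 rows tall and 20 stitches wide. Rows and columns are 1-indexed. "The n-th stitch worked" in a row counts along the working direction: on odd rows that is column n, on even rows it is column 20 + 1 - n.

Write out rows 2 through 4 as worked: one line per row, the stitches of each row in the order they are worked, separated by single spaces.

Row 2: chart row 2, WS - tiled (columns 1-20): O O P P K K K O O P P K K K O O P P K K; work from column 20 back to 1 with K<->P swapped.
Row 3: chart row 3, RS - tile across columns 1-20 and work as-is.
Row 4: chart row 1, WS - tiled (columns 1-20): K P K P K K P K P K P K K P K P K P K K; work from column 20 back to 1 with K<->P swapped.

== ROWS AS WORKED ==
P P K K O O P P P K K O O P P P K K O O
K / K / K P K K / K / K P K K / K / K P
P P K P K P K P P K P K P K P P K P K P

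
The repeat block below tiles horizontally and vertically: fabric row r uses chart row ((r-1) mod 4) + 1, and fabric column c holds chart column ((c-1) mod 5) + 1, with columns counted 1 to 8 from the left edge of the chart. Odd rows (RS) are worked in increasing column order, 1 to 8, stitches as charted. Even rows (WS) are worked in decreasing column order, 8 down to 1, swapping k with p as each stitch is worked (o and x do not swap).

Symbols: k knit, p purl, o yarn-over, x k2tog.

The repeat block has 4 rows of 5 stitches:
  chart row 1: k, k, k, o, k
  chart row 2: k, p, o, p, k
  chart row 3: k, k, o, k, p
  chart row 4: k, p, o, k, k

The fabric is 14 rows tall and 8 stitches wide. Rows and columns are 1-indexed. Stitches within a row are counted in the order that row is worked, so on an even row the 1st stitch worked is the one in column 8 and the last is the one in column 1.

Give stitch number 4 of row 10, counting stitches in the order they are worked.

Row 10: (10-1) mod 4 = 1, so use chart row 2. Even row -> WS.
Chart row 2 tiled across columns 1-8: k p o p k k p o
Wrong side: read the tiled row from column 8 down to 1 and exchange k with p (leave o, x).
Row 10 as worked: o k p p k o k p
The 4th stitch worked is p.

Result:
p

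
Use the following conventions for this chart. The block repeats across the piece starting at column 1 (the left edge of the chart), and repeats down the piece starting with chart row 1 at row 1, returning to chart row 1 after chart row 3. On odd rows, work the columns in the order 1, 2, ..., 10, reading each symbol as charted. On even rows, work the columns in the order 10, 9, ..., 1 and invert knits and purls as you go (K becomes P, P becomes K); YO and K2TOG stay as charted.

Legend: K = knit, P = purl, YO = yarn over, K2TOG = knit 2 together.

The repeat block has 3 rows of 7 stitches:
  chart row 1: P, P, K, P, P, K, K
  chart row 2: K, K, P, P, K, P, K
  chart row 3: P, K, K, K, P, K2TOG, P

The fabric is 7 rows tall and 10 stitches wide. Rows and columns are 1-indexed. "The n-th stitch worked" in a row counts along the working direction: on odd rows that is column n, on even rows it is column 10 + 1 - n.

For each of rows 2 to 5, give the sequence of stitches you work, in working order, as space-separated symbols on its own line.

Row 2: chart row 2, WS - tiled (columns 1-10): K K P P K P K K K P; work from column 10 back to 1 with K<->P swapped.
Row 3: chart row 3, RS - tile across columns 1-10 and work as-is.
Row 4: chart row 1, WS - tiled (columns 1-10): P P K P P K K P P K; work from column 10 back to 1 with K<->P swapped.
Row 5: chart row 2, RS - tile across columns 1-10 and work as-is.

== ROWS AS WORKED ==
K P P P K P K K P P
P K K K P K2TOG P P K K
P K K P P K K P K K
K K P P K P K K K P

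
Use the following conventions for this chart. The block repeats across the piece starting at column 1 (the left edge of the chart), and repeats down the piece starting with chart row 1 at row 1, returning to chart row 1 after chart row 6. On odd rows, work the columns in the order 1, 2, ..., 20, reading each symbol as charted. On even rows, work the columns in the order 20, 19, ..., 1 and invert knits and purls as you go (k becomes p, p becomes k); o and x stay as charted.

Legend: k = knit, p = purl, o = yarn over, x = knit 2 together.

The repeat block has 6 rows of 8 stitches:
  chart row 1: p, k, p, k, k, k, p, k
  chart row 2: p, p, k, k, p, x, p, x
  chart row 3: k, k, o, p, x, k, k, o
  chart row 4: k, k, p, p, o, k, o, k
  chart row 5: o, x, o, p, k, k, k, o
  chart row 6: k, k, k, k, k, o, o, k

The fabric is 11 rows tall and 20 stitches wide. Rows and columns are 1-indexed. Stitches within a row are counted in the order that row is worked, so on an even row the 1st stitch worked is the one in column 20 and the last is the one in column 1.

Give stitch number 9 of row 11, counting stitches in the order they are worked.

Row 11: (11-1) mod 6 = 4, so use chart row 5. Odd row -> RS.
Chart row 5 tiled across columns 1-20: o x o p k k k o o x o p k k k o o x o p
RS: work column 1 to column 20, symbols as charted — the tiled row is the row as worked.
Stitch 9 in working order -> o

Stitch:
o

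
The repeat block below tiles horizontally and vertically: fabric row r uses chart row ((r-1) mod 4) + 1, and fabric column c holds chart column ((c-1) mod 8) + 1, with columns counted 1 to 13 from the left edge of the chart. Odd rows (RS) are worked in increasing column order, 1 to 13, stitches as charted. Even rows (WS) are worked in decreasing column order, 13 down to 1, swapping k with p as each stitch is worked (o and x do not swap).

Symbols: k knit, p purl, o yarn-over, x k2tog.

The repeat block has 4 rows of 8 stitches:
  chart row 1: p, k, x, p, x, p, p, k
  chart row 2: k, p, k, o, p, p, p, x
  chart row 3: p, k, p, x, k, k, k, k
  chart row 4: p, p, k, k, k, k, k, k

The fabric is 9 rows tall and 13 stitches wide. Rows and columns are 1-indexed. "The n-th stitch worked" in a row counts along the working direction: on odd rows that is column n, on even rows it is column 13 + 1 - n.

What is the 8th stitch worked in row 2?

== STITCH ==
k

Derivation:
Row 2: (2-1) mod 4 = 1, so use chart row 2. Even row -> WS.
Chart row 2 tiled across columns 1-13: k p k o p p p x k p k o p
WS: work from column 13 back to column 1 (reverse the tiled row), swapping k<->p (o and x unchanged).
Row 2 as worked: k o p k p x k k k o p k p
Counting 8 along the worked row gives k.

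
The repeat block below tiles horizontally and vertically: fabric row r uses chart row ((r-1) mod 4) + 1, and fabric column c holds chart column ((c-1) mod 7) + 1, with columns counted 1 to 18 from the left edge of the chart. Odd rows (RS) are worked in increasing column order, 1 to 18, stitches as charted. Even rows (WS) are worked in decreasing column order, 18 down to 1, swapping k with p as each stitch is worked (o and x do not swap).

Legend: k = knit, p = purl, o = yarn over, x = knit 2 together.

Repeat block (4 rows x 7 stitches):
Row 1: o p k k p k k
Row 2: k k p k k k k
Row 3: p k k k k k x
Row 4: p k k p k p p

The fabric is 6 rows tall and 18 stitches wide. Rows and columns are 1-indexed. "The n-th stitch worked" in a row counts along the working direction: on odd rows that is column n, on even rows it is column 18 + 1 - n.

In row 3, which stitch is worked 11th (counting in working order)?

== STITCH ==
k

Derivation:
For row 3: chart row = ((3-1) mod 4) + 1 = 3; this is a RS (odd) row.
Chart row 3 tiled across columns 1-18: p k k k k k x p k k k k k x p k k k
Right side: take the tiled row as-is (worked left to right from column 1).
Counting 11 along the worked row gives k.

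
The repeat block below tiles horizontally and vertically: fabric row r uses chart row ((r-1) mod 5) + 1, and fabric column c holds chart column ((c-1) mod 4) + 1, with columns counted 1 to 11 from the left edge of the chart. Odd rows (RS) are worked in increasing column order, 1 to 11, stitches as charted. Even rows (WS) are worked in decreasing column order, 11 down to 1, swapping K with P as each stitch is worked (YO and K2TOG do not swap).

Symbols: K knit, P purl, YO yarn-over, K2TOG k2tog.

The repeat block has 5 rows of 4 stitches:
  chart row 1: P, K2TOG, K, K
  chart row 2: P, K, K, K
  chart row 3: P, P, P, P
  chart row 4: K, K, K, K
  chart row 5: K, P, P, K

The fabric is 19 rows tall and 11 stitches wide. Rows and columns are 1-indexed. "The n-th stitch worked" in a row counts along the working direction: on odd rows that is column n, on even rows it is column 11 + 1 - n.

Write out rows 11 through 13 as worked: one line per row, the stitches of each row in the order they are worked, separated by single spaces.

Row 11: chart row 1, RS - tile across columns 1-11 and work as-is.
Row 12: chart row 2, WS - tiled (columns 1-11): P K K K P K K K P K K; work from column 11 back to 1 with K<->P swapped.
Row 13: chart row 3, RS - tile across columns 1-11 and work as-is.

Result:
P K2TOG K K P K2TOG K K P K2TOG K
P P K P P P K P P P K
P P P P P P P P P P P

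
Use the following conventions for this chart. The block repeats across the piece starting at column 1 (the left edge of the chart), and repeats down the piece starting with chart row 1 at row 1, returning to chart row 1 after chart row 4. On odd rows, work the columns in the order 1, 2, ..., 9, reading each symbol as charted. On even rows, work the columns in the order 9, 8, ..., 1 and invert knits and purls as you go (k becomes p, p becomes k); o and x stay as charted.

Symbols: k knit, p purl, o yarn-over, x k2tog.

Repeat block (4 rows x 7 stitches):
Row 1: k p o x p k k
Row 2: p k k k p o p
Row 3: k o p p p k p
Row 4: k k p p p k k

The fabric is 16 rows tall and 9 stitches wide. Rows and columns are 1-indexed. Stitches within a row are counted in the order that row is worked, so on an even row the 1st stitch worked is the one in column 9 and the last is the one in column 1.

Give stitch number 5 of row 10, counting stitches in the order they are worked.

== STITCH ==
k

Derivation:
Row 10 uses chart row ((10-1) mod 4)+1 = 2. Row 10 is even, so WS.
Chart row 2 tiled across columns 1-9: p k k k p o p p k
WS row: flip the tiled sequence (start at column 9) and apply k<->p; o and x stay.
Row 10 as worked: p k k o k p p p k
Counting 5 along the worked row gives k.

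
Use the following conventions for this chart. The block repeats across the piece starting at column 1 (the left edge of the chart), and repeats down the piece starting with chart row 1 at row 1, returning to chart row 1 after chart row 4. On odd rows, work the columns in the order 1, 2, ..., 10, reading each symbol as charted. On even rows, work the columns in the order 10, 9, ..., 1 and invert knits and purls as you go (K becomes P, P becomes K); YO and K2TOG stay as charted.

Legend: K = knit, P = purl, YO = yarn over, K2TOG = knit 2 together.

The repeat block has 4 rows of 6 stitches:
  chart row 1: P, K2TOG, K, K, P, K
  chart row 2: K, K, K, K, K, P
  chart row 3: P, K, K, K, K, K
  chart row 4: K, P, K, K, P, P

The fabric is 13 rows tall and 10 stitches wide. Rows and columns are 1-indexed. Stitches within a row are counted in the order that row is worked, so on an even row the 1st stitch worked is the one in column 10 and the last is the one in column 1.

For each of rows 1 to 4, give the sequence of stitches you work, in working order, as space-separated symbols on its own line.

Row 1: chart row 1, RS - tile across columns 1-10 and work as-is.
Row 2: chart row 2, WS - tiled (columns 1-10): K K K K K P K K K K; work from column 10 back to 1 with K<->P swapped.
Row 3: chart row 3, RS - tile across columns 1-10 and work as-is.
Row 4: chart row 4, WS - tiled (columns 1-10): K P K K P P K P K K; work from column 10 back to 1 with K<->P swapped.

Result:
P K2TOG K K P K P K2TOG K K
P P P P K P P P P P
P K K K K K P K K K
P P K P K K P P K P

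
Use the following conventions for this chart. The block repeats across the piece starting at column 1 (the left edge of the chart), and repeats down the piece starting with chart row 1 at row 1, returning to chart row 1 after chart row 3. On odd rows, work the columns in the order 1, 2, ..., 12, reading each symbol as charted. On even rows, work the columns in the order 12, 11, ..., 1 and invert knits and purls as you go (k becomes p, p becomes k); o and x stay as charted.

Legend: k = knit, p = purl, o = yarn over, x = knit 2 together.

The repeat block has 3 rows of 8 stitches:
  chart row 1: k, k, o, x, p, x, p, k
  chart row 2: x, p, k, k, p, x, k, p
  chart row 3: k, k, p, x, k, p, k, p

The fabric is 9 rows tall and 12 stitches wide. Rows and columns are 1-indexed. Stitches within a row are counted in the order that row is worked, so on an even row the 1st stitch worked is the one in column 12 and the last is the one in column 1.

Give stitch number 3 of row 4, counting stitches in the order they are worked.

== STITCH ==
p

Derivation:
For row 4: chart row = ((4-1) mod 3) + 1 = 1; this is a WS (even) row.
Chart row 1 tiled across columns 1-12: k k o x p x p k k k o x
Wrong side: read the tiled row from column 12 down to 1 and exchange k with p (leave o, x).
Row 4 as worked: x o p p p k x k x o p p
The 3rd stitch worked is p.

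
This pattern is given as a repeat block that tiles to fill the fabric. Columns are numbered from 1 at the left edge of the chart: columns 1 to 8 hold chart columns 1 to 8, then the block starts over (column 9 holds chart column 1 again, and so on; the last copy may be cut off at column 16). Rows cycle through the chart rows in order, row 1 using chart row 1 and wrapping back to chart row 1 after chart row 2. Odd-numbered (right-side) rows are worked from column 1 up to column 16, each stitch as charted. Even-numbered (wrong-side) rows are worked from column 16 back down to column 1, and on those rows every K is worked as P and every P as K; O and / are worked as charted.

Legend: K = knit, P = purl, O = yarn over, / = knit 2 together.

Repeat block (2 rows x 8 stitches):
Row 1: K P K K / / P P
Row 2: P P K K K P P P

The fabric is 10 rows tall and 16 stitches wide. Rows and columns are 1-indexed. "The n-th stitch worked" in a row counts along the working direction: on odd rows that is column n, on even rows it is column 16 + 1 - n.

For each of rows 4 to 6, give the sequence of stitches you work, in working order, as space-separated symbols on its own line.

Result:
K K K P P P K K K K K P P P K K
K P K K / / P P K P K K / / P P
K K K P P P K K K K K P P P K K

Derivation:
Row 4: chart row 2, WS - tiled (columns 1-16): P P K K K P P P P P K K K P P P; work from column 16 back to 1 with K<->P swapped.
Row 5: chart row 1, RS - tile across columns 1-16 and work as-is.
Row 6: chart row 2, WS - tiled (columns 1-16): P P K K K P P P P P K K K P P P; work from column 16 back to 1 with K<->P swapped.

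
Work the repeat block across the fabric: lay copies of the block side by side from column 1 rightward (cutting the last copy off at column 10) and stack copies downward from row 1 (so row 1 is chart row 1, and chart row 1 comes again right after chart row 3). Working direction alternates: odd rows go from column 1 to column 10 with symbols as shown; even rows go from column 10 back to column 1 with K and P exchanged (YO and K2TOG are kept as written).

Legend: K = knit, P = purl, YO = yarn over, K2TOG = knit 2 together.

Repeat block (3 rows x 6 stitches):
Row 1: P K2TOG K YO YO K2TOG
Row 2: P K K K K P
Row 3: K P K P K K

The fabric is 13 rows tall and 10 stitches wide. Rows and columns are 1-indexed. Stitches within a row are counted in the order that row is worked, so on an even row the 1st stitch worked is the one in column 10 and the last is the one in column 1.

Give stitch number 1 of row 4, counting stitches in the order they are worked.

Row 4 uses chart row ((4-1) mod 3)+1 = 1. Row 4 is even, so WS.
Chart row 1 tiled across columns 1-10: P K2TOG K YO YO K2TOG P K2TOG K YO
Wrong side: read the tiled row from column 10 down to 1 and exchange K with P (leave YO, K2TOG).
Row 4 as worked: YO P K2TOG K K2TOG YO YO P K2TOG K
Stitch 1 in working order -> YO

== STITCH ==
YO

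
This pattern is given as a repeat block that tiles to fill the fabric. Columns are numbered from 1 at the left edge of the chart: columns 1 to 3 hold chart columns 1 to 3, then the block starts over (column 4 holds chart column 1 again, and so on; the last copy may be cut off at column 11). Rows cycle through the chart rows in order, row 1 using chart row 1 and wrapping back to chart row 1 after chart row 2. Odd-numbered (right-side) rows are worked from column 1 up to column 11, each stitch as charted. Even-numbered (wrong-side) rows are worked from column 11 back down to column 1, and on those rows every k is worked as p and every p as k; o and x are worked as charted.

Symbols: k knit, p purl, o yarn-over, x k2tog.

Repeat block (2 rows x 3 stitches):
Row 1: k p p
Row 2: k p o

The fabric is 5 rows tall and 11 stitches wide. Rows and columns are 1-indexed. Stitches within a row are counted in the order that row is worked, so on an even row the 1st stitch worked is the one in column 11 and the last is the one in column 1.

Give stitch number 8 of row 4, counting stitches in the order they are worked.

Row 4 uses chart row ((4-1) mod 2)+1 = 2. Row 4 is even, so WS.
Chart row 2 tiled across columns 1-11: k p o k p o k p o k p
Wrong side: read the tiled row from column 11 down to 1 and exchange k with p (leave o, x).
Row 4 as worked: k p o k p o k p o k p
Counting 8 along the worked row gives p.

== STITCH ==
p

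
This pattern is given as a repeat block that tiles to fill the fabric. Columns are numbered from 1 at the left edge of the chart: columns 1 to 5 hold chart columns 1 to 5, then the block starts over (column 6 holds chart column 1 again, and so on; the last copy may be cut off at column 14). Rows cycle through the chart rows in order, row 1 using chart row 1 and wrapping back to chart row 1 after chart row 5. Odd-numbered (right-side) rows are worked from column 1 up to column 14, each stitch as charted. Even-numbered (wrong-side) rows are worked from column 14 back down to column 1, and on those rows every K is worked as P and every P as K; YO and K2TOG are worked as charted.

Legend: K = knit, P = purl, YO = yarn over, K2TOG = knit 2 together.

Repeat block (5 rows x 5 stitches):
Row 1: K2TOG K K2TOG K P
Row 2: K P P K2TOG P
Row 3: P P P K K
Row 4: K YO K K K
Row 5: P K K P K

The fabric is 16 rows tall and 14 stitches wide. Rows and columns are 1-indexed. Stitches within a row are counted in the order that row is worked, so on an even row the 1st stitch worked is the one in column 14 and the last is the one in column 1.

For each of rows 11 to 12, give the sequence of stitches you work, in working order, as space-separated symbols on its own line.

Row 11: chart row 1, RS - tile across columns 1-14 and work as-is.
Row 12: chart row 2, WS - tiled (columns 1-14): K P P K2TOG P K P P K2TOG P K P P K2TOG; work from column 14 back to 1 with K<->P swapped.

Result:
K2TOG K K2TOG K P K2TOG K K2TOG K P K2TOG K K2TOG K
K2TOG K K P K K2TOG K K P K K2TOG K K P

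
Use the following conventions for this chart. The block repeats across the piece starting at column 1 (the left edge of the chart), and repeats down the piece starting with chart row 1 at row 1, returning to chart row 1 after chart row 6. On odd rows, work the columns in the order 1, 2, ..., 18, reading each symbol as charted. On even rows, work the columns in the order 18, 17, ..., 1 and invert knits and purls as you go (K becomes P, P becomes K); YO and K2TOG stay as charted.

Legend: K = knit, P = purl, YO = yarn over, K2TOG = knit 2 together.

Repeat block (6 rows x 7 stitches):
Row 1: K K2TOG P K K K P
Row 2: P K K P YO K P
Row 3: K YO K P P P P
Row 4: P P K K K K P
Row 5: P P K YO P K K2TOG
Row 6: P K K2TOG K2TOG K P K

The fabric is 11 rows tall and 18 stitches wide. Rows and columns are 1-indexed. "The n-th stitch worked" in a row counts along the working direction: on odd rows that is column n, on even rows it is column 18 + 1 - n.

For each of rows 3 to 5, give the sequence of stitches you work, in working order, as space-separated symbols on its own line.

== ROWS AS WORKED ==
K YO K P P P P K YO K P P P P K YO K P
P P K K K P P P P K K K P P P P K K
P P K YO P K K2TOG P P K YO P K K2TOG P P K YO

Derivation:
Row 3: chart row 3, RS - tile across columns 1-18 and work as-is.
Row 4: chart row 4, WS - tiled (columns 1-18): P P K K K K P P P K K K K P P P K K; work from column 18 back to 1 with K<->P swapped.
Row 5: chart row 5, RS - tile across columns 1-18 and work as-is.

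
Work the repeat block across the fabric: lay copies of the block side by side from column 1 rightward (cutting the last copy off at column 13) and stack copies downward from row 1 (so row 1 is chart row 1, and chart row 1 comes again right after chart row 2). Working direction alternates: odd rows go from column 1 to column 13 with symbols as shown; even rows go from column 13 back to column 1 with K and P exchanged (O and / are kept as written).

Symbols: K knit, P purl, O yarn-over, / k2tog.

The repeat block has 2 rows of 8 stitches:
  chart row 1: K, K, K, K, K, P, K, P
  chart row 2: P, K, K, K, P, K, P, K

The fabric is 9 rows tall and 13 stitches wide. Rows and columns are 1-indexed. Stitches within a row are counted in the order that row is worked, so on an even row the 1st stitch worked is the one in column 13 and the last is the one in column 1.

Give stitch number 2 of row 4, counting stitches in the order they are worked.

Result:
P

Derivation:
Row 4: (4-1) mod 2 = 1, so use chart row 2. Even row -> WS.
Chart row 2 tiled across columns 1-13: P K K K P K P K P K K K P
WS row: flip the tiled sequence (start at column 13) and apply K<->P; O and / stay.
Row 4 as worked: K P P P K P K P K P P P K
The 2nd stitch worked is P.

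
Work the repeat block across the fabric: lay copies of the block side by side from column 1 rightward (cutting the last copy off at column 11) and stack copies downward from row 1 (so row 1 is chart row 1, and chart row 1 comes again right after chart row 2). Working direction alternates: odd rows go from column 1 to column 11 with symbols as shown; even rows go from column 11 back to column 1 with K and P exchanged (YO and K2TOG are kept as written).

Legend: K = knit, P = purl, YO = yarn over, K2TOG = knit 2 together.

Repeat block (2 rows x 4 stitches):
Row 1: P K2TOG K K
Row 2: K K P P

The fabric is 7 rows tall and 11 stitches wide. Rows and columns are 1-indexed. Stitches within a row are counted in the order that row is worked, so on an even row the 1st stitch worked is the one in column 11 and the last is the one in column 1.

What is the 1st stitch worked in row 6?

Row 6 uses chart row ((6-1) mod 2)+1 = 2. Row 6 is even, so WS.
Chart row 2 tiled across columns 1-11: K K P P K K P P K K P
WS: work from column 11 back to column 1 (reverse the tiled row), swapping K<->P (YO and K2TOG unchanged).
Row 6 as worked: K P P K K P P K K P P
Stitch 1 in working order -> K

== STITCH ==
K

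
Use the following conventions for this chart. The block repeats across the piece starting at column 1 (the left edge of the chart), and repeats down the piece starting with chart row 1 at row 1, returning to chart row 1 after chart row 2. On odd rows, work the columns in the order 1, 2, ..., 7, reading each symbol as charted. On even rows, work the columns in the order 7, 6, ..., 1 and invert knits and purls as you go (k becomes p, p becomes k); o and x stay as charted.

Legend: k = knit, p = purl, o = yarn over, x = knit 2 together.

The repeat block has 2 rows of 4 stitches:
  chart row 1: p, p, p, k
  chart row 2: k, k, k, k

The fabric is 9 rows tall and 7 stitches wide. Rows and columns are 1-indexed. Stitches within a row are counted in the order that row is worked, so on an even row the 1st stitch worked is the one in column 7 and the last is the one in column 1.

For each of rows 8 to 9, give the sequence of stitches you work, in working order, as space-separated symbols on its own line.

Row 8: chart row 2, WS - tiled (columns 1-7): k k k k k k k; work from column 7 back to 1 with k<->p swapped.
Row 9: chart row 1, RS - tile across columns 1-7 and work as-is.

Result:
p p p p p p p
p p p k p p p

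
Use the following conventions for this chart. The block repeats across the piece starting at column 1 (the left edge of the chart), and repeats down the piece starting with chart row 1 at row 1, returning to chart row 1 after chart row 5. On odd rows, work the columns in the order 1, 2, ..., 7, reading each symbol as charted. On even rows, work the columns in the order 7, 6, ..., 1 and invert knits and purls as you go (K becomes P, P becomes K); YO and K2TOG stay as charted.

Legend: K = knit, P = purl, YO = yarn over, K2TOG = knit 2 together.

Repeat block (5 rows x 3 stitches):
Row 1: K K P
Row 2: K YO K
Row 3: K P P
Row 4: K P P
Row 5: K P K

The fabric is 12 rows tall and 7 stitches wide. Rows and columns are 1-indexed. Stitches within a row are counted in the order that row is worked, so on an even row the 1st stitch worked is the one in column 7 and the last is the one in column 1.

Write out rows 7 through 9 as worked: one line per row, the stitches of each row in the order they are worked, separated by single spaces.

Row 7: chart row 2, RS - tile across columns 1-7 and work as-is.
Row 8: chart row 3, WS - tiled (columns 1-7): K P P K P P K; work from column 7 back to 1 with K<->P swapped.
Row 9: chart row 4, RS - tile across columns 1-7 and work as-is.

== ROWS AS WORKED ==
K YO K K YO K K
P K K P K K P
K P P K P P K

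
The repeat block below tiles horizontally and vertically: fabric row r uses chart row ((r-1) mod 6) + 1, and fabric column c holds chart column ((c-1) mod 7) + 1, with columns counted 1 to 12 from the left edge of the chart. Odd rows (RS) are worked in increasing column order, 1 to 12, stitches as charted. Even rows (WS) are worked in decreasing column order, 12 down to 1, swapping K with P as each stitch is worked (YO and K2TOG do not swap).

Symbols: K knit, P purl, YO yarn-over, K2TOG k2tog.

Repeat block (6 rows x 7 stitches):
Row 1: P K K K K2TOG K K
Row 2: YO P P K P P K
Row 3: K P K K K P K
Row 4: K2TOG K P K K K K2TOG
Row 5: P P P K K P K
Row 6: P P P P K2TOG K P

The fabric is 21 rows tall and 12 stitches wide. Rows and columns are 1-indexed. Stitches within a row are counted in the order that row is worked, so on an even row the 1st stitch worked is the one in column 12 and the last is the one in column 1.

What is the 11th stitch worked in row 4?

Row 4 uses chart row ((4-1) mod 6)+1 = 4. Row 4 is even, so WS.
Chart row 4 tiled across columns 1-12: K2TOG K P K K K K2TOG K2TOG K P K K
Wrong side: read the tiled row from column 12 down to 1 and exchange K with P (leave YO, K2TOG).
Row 4 as worked: P P K P K2TOG K2TOG P P P K P K2TOG
Counting 11 along the worked row gives P.

Result:
P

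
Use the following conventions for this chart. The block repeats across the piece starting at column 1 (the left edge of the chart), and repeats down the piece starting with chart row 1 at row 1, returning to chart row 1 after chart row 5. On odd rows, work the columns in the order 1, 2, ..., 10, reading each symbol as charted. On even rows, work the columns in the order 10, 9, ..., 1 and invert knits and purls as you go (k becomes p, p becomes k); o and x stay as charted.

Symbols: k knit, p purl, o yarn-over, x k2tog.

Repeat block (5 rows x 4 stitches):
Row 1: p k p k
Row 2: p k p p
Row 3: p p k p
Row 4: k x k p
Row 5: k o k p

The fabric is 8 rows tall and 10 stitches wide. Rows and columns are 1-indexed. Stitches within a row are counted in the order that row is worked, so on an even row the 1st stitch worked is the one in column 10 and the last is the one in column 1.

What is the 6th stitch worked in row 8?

Row 8: (8-1) mod 5 = 2, so use chart row 3. Even row -> WS.
Chart row 3 tiled across columns 1-10: p p k p p p k p p p
WS row: flip the tiled sequence (start at column 10) and apply k<->p; o and x stay.
Row 8 as worked: k k k p k k k p k k
Counting 6 along the worked row gives k.

Result:
k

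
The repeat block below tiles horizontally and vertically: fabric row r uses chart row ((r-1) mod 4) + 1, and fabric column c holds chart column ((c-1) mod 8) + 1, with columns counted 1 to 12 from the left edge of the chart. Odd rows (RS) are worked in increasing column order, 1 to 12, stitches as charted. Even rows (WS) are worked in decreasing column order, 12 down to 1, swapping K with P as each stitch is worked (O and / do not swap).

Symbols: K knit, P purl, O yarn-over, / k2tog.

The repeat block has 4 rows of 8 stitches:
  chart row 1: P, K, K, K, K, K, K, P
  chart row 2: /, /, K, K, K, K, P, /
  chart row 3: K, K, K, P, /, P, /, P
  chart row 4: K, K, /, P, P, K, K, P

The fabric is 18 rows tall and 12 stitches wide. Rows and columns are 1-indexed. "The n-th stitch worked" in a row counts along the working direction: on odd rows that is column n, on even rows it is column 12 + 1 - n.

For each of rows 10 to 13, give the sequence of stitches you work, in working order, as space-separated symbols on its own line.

Rows as worked:
P P / / / K P P P P / /
K K K P / P / P K K K P
K / P P K P P K K / P P
P K K K K K K P P K K K

Derivation:
Row 10: chart row 2, WS - tiled (columns 1-12): / / K K K K P / / / K K; work from column 12 back to 1 with K<->P swapped.
Row 11: chart row 3, RS - tile across columns 1-12 and work as-is.
Row 12: chart row 4, WS - tiled (columns 1-12): K K / P P K K P K K / P; work from column 12 back to 1 with K<->P swapped.
Row 13: chart row 1, RS - tile across columns 1-12 and work as-is.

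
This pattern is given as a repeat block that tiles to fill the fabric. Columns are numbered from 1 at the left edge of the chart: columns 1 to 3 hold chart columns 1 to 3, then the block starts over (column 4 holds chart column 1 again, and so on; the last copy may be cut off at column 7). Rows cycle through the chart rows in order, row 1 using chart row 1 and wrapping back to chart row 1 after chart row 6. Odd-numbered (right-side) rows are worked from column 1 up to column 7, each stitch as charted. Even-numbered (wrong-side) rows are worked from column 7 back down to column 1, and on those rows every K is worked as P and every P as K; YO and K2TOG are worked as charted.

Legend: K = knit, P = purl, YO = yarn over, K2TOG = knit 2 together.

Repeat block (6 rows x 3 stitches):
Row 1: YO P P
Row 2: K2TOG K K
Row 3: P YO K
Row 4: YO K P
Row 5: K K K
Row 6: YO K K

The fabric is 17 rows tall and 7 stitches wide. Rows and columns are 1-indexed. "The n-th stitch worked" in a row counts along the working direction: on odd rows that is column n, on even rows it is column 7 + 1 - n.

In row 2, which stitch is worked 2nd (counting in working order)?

For row 2: chart row = ((2-1) mod 6) + 1 = 2; this is a WS (even) row.
Chart row 2 tiled across columns 1-7: K2TOG K K K2TOG K K K2TOG
WS row: flip the tiled sequence (start at column 7) and apply K<->P; YO and K2TOG stay.
Row 2 as worked: K2TOG P P K2TOG P P K2TOG
Counting 2 along the worked row gives P.

== STITCH ==
P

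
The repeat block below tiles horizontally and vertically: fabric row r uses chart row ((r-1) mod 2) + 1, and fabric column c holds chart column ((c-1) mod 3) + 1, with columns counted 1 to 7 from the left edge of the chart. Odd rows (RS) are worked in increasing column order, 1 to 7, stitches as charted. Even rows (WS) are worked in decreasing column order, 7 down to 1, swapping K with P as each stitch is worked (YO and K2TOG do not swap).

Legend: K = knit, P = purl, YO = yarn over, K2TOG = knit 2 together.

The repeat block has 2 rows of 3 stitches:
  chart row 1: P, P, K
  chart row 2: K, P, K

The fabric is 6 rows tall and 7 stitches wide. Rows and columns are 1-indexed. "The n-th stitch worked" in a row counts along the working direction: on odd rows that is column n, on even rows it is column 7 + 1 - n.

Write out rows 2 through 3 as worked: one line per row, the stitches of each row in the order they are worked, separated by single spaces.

Row 2: chart row 2, WS - tiled (columns 1-7): K P K K P K K; work from column 7 back to 1 with K<->P swapped.
Row 3: chart row 1, RS - tile across columns 1-7 and work as-is.

Result:
P P K P P K P
P P K P P K P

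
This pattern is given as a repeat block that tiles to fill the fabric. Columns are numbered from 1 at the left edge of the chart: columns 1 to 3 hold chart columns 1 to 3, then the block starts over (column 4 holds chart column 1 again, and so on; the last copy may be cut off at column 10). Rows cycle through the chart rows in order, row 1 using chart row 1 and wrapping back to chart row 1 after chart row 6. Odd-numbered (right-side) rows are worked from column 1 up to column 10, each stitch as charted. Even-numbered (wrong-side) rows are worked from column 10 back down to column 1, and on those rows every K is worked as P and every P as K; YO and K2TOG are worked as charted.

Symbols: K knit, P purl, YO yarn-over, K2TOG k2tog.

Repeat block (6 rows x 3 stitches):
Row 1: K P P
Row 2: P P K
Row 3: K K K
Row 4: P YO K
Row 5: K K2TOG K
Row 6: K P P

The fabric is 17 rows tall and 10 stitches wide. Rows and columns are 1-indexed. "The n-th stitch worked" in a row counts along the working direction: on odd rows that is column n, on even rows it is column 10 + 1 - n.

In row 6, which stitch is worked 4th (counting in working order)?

Row 6: (6-1) mod 6 = 5, so use chart row 6. Even row -> WS.
Chart row 6 tiled across columns 1-10: K P P K P P K P P K
Wrong side: read the tiled row from column 10 down to 1 and exchange K with P (leave YO, K2TOG).
Row 6 as worked: P K K P K K P K K P
The 4th stitch worked is P.

Stitch:
P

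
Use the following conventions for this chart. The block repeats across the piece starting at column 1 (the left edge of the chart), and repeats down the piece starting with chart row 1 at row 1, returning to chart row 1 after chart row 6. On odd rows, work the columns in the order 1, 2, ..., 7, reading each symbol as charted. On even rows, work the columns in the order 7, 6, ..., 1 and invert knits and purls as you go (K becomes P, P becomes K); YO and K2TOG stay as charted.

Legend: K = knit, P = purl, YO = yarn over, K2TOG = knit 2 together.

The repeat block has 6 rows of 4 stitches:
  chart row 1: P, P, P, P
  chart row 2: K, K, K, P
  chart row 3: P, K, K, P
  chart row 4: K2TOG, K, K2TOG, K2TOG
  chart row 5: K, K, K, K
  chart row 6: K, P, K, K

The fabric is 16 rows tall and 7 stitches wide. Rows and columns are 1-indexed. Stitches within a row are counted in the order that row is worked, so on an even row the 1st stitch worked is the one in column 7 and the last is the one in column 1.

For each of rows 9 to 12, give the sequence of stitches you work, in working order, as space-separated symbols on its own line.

== ROWS AS WORKED ==
P K K P P K K
K2TOG P K2TOG K2TOG K2TOG P K2TOG
K K K K K K K
P K P P P K P

Derivation:
Row 9: chart row 3, RS - tile across columns 1-7 and work as-is.
Row 10: chart row 4, WS - tiled (columns 1-7): K2TOG K K2TOG K2TOG K2TOG K K2TOG; work from column 7 back to 1 with K<->P swapped.
Row 11: chart row 5, RS - tile across columns 1-7 and work as-is.
Row 12: chart row 6, WS - tiled (columns 1-7): K P K K K P K; work from column 7 back to 1 with K<->P swapped.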